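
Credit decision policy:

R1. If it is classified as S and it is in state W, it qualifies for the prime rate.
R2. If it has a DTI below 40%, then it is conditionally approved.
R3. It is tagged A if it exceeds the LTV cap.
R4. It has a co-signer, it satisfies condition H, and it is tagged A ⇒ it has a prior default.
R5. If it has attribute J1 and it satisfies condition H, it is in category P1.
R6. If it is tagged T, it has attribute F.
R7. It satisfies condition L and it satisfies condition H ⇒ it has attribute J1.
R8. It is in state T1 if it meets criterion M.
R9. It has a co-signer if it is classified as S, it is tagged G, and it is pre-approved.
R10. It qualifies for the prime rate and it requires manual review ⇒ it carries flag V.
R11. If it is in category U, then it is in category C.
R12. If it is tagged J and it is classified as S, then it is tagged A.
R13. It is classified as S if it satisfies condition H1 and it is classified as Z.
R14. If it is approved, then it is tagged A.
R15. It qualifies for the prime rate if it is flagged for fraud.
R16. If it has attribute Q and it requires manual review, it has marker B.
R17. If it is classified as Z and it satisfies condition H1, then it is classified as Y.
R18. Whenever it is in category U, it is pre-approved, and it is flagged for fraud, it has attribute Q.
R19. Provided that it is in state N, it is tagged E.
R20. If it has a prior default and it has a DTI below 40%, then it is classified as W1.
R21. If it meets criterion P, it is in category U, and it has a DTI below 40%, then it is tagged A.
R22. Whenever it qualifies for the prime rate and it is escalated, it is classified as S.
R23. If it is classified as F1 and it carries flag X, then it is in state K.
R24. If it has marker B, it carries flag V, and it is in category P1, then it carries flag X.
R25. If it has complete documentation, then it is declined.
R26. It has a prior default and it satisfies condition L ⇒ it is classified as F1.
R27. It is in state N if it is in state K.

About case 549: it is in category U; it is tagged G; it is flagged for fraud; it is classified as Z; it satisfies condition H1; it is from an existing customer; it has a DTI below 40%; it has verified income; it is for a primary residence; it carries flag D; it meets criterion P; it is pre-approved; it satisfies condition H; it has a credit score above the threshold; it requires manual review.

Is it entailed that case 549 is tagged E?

No

Forward chaining from the given facts derives: is conditionally approved, is in category C, is classified as S, qualifies for the prime rate, is classified as Y, has attribute Q, is tagged A, has a co-signer, carries flag V, has marker B, has a prior default, is classified as W1.
The only rule concluding "it is tagged E" is R19, which needs "it is in state N"; that is never established.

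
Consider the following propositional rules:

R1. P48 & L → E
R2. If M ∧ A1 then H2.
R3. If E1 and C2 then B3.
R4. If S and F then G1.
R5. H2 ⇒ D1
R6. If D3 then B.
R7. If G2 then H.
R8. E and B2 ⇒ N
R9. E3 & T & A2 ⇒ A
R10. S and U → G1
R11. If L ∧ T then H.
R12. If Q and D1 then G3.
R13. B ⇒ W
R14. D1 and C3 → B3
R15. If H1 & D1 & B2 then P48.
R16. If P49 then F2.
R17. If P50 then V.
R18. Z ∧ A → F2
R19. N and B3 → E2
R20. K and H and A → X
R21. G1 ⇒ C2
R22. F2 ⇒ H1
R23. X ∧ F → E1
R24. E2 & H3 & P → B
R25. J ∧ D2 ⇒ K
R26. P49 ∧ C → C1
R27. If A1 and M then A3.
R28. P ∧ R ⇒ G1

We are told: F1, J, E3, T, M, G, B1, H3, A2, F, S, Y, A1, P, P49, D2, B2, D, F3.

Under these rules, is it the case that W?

No

Forward chaining from the given facts derives: H2, G1, D1, A, F2, C2, H1, K, A3, P48.
The only rule concluding W is R13, which needs B; that is never established.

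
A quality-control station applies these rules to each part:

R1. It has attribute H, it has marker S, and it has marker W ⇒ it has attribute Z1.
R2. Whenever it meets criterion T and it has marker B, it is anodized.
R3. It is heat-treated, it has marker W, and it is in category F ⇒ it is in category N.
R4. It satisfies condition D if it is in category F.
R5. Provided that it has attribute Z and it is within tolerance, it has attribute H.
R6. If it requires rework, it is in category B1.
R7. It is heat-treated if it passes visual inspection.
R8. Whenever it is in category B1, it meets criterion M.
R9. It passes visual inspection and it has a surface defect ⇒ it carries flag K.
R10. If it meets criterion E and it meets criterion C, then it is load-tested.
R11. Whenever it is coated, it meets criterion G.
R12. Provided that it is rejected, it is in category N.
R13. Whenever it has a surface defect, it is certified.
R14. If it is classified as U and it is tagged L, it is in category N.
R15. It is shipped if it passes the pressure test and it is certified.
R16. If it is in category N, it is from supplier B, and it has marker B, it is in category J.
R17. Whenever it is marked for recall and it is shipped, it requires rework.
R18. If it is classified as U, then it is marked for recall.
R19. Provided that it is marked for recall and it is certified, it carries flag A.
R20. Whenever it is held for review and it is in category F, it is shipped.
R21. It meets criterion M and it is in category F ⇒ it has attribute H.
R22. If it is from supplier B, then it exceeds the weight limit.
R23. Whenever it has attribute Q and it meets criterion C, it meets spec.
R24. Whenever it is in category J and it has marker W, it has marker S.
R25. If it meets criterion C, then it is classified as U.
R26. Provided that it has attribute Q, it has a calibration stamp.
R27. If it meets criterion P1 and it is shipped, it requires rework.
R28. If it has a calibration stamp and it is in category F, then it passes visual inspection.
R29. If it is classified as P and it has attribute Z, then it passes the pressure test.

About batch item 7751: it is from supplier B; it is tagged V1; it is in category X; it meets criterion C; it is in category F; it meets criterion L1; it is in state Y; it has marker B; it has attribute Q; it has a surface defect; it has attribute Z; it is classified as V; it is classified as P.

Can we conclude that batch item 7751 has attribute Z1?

No

Forward chaining from the given facts derives: satisfies condition D, is certified, exceeds the weight limit, meets spec, is classified as U, has a calibration stamp, passes visual inspection, passes the pressure test, is heat-treated, carries flag K, is shipped, is marked for recall, carries flag A, requires rework, is in category B1, meets criterion M, has attribute H.
The only rule concluding "it has attribute Z1" is R1, which needs "it has marker S"; that is never established.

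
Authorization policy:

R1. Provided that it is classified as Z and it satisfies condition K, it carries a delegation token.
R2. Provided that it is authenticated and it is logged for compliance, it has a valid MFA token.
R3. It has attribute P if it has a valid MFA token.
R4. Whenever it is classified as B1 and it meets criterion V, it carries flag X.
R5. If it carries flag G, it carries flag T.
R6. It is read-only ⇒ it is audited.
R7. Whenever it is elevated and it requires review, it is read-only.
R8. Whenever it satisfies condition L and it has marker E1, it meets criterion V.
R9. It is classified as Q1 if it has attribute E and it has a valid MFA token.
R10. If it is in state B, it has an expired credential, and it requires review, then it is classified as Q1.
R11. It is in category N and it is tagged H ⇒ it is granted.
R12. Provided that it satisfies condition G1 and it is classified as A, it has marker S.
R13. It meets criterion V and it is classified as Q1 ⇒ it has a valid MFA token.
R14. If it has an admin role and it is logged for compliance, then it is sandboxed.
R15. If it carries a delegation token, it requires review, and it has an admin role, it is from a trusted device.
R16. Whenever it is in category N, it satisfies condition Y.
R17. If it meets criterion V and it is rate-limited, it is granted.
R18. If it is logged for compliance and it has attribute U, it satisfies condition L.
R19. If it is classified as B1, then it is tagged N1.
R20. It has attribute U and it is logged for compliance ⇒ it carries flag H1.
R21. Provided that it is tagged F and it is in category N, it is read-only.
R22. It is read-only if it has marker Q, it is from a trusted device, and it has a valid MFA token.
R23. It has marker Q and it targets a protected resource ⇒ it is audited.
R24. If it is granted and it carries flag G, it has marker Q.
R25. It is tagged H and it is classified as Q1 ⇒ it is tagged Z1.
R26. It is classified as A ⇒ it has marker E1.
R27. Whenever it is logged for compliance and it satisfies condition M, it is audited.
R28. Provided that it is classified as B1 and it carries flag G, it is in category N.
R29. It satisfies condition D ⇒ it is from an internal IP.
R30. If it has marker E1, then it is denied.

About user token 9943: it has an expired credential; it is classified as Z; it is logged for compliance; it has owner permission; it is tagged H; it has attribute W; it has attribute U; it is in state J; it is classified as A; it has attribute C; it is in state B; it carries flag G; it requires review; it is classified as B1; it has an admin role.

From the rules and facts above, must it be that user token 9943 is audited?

Forward chaining from the given facts derives: carries flag T, is classified as Q1, is sandboxed, satisfies condition L, is tagged N1, carries flag H1, is tagged Z1, has marker E1, is in category N, is denied, meets criterion V, is granted, has a valid MFA token, satisfies condition Y, has marker Q, has attribute P, carries flag X.
Rules concluding "it is audited": R6 needs "it is read-only"; R23 needs "it targets a protected resource"; R27 needs "it satisfies condition M" — none of these are established.

No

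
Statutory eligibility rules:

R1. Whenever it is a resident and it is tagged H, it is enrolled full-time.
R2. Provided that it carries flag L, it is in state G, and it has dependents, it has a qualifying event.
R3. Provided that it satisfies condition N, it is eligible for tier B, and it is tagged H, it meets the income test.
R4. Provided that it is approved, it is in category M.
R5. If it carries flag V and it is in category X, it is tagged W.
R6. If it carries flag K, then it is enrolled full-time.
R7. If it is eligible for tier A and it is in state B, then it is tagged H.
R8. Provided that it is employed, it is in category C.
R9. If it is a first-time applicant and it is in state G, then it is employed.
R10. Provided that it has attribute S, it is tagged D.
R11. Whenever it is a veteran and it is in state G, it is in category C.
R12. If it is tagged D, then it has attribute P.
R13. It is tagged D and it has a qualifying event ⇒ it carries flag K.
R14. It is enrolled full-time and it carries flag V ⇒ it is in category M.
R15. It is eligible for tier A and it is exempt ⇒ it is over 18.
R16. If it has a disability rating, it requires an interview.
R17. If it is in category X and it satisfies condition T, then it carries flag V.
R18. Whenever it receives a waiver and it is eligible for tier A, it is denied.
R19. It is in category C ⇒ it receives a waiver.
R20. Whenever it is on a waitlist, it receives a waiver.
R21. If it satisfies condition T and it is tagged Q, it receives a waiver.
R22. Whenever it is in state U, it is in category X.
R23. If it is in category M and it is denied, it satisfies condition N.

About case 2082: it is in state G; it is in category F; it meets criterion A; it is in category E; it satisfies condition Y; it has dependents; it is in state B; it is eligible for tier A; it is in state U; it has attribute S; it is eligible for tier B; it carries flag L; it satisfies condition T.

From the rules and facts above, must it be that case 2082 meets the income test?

Forward chaining from the given facts derives: has a qualifying event, is tagged H, is tagged D, has attribute P, carries flag K, is in category X, is enrolled full-time, carries flag V, is tagged W, is in category M.
The only rule concluding "it meets the income test" is R3, which needs "it satisfies condition N"; that is never established.

No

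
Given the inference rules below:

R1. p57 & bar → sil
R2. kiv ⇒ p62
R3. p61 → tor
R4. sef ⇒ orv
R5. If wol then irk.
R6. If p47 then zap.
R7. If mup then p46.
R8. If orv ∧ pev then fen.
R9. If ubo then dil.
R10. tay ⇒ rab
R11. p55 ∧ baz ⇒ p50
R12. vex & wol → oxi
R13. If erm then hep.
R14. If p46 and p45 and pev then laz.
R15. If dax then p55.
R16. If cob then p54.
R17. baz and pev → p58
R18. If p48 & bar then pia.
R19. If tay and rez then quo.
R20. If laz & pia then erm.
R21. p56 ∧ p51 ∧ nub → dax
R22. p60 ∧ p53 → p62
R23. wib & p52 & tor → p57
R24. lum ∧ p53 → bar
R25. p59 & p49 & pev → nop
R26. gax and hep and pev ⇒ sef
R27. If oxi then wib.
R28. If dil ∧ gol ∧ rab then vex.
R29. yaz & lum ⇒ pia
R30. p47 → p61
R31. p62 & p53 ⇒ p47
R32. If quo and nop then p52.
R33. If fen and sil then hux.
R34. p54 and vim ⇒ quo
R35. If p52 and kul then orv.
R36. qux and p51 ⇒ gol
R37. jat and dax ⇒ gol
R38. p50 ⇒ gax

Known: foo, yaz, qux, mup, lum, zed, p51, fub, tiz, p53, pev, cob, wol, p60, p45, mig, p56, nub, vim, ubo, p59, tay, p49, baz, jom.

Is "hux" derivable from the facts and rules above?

Yes

p46  (by R7: mup)
dil  (by R9: ubo)
rab  (by R10: tay)
laz  (by R14: p46, p45, pev)
p54  (by R16: cob)
dax  (by R21: p56, p51, nub)
p62  (by R22: p60, p53)
bar  (by R24: lum, p53)
nop  (by R25: p59, p49, pev)
pia  (by R29: yaz, lum)
p47  (by R31: p62, p53)
quo  (by R34: p54, vim)
gol  (by R36: qux, p51)
p55  (by R15: dax)
erm  (by R20: laz, pia)
vex  (by R28: dil, gol, rab)
p61  (by R30: p47)
p52  (by R32: quo, nop)
tor  (by R3: p61)
p50  (by R11: p55, baz)
oxi  (by R12: vex, wol)
hep  (by R13: erm)
wib  (by R27: oxi)
gax  (by R38: p50)
p57  (by R23: wib, p52, tor)
sef  (by R26: gax, hep, pev)
sil  (by R1: p57, bar)
orv  (by R4: sef)
fen  (by R8: orv, pev)
hux  (by R33: fen, sil)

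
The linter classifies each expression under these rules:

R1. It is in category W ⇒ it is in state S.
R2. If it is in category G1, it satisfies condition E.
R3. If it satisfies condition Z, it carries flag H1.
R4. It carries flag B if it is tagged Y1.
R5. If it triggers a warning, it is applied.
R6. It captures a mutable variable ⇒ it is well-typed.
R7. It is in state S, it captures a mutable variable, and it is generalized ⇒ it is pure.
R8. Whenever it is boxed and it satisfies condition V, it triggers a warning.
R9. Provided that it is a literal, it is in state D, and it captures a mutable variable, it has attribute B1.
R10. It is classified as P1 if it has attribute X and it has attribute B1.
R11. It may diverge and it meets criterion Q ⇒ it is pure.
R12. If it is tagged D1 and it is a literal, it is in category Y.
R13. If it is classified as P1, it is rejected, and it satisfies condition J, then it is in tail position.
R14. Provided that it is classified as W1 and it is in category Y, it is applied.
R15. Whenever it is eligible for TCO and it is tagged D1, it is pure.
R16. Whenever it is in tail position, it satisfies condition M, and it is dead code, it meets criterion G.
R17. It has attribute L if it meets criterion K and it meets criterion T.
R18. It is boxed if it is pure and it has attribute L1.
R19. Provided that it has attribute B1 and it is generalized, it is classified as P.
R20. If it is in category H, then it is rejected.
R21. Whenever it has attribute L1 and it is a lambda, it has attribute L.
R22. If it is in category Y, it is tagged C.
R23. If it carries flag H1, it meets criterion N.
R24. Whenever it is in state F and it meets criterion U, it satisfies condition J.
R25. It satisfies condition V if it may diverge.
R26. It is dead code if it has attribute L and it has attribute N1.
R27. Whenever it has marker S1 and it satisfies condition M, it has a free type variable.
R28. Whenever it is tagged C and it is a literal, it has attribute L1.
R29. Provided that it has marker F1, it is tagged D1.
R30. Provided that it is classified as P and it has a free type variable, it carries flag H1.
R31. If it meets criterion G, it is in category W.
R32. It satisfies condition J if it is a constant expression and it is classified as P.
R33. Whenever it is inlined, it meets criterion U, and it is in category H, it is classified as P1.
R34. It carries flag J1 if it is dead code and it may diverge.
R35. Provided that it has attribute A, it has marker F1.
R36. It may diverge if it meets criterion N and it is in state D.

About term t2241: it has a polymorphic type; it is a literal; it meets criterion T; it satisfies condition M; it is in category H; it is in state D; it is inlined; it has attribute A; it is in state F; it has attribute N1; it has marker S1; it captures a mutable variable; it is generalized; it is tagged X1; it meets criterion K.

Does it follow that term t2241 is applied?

No

Forward chaining from the given facts derives: is well-typed, has attribute B1, has attribute L, is classified as P, is rejected, is dead code, has a free type variable, carries flag H1, has marker F1, meets criterion N, is tagged D1, may diverge, is in category Y, is tagged C, satisfies condition V, has attribute L1, carries flag J1.
Rules concluding "it is applied": R5 needs "it triggers a warning"; R14 needs "it is classified as W1" — none of these are established.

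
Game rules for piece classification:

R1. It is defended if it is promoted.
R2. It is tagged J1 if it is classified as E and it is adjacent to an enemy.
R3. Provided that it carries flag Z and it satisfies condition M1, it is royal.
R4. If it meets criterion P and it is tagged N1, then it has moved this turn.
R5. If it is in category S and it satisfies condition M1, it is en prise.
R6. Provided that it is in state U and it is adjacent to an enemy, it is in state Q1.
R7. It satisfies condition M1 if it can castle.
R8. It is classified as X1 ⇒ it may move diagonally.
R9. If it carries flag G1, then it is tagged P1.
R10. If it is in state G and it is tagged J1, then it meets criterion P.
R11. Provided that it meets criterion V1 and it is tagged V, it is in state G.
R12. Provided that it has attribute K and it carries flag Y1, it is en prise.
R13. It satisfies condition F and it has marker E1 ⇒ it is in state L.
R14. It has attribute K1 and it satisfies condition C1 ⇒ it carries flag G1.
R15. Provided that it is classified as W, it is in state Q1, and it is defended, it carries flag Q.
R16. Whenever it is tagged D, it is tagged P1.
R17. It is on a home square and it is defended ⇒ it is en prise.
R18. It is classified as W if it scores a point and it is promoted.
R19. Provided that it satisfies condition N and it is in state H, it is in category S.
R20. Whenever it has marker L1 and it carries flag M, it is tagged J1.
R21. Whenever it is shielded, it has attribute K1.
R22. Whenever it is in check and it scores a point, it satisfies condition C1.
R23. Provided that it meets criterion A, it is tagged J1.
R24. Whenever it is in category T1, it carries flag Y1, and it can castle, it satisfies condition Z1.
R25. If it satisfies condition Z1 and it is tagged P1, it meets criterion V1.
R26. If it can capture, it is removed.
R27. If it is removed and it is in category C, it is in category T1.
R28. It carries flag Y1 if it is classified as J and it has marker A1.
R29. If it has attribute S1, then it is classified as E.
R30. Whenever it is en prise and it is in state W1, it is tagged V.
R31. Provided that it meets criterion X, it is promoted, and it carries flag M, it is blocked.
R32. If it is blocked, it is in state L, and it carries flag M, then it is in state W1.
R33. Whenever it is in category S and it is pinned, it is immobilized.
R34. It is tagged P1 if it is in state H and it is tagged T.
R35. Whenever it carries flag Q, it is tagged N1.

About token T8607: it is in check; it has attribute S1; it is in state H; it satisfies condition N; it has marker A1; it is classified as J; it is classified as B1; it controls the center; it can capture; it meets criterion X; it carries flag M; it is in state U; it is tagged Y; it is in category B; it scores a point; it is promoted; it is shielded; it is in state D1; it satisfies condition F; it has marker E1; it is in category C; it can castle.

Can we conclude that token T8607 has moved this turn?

Forward chaining from the given facts derives: is defended, satisfies condition M1, is in state L, is classified as W, is in category S, has attribute K1, satisfies condition C1, is removed, is in category T1, carries flag Y1, is classified as E, is blocked, is in state W1, is en prise, carries flag G1, satisfies condition Z1, is tagged V, is tagged P1, meets criterion V1, is in state G.
The only rule concluding "it has moved this turn" is R4, which needs "it meets criterion P"; that is never established.

No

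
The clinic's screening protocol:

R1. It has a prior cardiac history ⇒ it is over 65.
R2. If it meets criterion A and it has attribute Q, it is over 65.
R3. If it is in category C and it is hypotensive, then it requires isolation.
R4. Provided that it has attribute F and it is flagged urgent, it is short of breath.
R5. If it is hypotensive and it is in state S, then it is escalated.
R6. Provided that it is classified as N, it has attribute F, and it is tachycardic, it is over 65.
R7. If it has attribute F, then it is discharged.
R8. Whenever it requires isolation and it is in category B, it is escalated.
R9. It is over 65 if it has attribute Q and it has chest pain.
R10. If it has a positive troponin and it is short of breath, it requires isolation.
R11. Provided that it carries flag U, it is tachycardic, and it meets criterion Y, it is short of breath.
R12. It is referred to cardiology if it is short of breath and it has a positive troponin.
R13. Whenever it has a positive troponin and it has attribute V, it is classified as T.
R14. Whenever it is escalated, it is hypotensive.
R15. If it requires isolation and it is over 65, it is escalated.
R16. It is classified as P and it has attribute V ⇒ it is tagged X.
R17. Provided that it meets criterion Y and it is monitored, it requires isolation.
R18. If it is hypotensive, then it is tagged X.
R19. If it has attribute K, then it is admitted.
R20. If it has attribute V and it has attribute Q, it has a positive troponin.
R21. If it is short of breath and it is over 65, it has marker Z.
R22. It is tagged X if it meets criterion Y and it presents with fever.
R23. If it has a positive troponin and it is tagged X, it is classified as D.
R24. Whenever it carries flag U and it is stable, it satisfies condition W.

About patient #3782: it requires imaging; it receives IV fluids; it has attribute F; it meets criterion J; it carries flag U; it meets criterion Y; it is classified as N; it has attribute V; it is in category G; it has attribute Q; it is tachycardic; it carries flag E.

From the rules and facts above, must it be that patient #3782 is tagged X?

By R6 (it is classified as N, it has attribute F, it is tachycardic): it is over 65.
By R11 (it carries flag U, it is tachycardic, it meets criterion Y): it is short of breath.
By R20 (it has attribute V, it has attribute Q): it has a positive troponin.
By R10 (it has a positive troponin, it is short of breath): it requires isolation.
By R15 (it requires isolation, it is over 65): it is escalated.
By R14 (it is escalated): it is hypotensive.
By R18 (it is hypotensive): it is tagged X.

Yes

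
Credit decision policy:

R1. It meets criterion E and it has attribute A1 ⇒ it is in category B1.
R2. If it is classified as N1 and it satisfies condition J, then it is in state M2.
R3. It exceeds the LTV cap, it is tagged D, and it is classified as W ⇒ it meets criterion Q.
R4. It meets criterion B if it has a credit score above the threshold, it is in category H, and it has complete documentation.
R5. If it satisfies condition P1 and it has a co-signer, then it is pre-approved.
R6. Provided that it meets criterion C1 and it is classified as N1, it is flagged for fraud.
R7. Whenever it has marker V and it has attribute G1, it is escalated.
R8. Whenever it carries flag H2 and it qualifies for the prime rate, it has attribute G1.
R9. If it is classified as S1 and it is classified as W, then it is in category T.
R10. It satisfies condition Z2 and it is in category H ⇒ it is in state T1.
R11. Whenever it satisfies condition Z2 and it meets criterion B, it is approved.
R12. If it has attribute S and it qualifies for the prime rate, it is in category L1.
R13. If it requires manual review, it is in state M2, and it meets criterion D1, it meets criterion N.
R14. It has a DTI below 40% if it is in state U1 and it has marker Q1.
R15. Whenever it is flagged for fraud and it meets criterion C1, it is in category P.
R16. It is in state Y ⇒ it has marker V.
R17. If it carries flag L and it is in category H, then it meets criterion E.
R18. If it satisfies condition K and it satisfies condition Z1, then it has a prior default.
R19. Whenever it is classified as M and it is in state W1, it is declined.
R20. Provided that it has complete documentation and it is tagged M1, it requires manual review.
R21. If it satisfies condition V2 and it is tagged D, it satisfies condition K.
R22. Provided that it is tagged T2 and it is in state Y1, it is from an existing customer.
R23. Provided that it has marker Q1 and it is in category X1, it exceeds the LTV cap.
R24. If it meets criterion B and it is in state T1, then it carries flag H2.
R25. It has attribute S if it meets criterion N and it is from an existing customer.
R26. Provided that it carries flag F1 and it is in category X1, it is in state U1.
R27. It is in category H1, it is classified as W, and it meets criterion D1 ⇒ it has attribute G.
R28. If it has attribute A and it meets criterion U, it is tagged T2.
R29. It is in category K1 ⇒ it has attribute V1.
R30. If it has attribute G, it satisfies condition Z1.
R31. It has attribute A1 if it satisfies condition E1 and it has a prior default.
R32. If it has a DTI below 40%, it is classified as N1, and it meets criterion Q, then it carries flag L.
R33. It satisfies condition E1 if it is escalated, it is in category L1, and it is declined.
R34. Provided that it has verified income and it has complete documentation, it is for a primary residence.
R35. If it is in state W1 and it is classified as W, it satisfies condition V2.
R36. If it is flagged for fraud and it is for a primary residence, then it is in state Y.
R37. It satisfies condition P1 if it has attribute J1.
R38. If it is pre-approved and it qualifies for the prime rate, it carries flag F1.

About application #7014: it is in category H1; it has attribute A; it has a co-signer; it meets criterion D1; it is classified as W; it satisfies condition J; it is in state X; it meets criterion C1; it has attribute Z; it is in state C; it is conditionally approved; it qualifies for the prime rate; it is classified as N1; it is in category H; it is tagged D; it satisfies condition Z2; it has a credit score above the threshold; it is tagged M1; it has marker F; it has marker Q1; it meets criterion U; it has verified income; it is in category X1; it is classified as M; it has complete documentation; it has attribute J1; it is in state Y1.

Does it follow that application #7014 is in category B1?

Forward chaining from the given facts derives: is in state M2, meets criterion B, is flagged for fraud, is in state T1, is approved, is in category P, requires manual review, exceeds the LTV cap, carries flag H2, has attribute G, is tagged T2, satisfies condition Z1, is for a primary residence, is in state Y, satisfies condition P1, meets criterion Q, is pre-approved, has attribute G1, meets criterion N, has marker V, is from an existing customer, has attribute S, carries flag F1, is escalated, is in category L1, is in state U1, has a DTI below 40%, carries flag L, meets criterion E.
The only rule concluding "it is in category B1" is R1, which needs "it has attribute A1"; that is never established.

No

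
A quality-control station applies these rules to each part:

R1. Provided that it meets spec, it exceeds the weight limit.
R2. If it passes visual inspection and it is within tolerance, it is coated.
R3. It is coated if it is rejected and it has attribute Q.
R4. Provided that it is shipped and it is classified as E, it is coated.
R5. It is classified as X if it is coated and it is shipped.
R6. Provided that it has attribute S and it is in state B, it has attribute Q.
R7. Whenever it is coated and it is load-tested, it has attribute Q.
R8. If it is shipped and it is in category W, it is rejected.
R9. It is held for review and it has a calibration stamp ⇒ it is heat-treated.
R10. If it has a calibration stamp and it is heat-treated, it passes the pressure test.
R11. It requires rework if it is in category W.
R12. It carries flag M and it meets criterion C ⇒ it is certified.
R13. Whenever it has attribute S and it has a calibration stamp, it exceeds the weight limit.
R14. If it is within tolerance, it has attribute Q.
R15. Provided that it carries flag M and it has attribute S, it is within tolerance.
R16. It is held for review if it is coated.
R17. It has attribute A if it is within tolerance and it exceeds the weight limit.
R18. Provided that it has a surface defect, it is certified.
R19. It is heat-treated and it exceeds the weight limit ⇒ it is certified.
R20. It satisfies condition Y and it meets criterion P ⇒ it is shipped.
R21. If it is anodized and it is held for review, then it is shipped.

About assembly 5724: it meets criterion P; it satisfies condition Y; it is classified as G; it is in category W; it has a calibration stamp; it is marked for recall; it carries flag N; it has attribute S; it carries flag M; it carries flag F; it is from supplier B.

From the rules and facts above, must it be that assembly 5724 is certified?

Yes

By R13 (it has attribute S, it has a calibration stamp): it exceeds the weight limit.
By R15 (it carries flag M, it has attribute S): it is within tolerance.
By R20 (it satisfies condition Y, it meets criterion P): it is shipped.
By R8 (it is shipped, it is in category W): it is rejected.
By R14 (it is within tolerance): it has attribute Q.
By R3 (it is rejected, it has attribute Q): it is coated.
By R16 (it is coated): it is held for review.
By R9 (it is held for review, it has a calibration stamp): it is heat-treated.
By R19 (it is heat-treated, it exceeds the weight limit): it is certified.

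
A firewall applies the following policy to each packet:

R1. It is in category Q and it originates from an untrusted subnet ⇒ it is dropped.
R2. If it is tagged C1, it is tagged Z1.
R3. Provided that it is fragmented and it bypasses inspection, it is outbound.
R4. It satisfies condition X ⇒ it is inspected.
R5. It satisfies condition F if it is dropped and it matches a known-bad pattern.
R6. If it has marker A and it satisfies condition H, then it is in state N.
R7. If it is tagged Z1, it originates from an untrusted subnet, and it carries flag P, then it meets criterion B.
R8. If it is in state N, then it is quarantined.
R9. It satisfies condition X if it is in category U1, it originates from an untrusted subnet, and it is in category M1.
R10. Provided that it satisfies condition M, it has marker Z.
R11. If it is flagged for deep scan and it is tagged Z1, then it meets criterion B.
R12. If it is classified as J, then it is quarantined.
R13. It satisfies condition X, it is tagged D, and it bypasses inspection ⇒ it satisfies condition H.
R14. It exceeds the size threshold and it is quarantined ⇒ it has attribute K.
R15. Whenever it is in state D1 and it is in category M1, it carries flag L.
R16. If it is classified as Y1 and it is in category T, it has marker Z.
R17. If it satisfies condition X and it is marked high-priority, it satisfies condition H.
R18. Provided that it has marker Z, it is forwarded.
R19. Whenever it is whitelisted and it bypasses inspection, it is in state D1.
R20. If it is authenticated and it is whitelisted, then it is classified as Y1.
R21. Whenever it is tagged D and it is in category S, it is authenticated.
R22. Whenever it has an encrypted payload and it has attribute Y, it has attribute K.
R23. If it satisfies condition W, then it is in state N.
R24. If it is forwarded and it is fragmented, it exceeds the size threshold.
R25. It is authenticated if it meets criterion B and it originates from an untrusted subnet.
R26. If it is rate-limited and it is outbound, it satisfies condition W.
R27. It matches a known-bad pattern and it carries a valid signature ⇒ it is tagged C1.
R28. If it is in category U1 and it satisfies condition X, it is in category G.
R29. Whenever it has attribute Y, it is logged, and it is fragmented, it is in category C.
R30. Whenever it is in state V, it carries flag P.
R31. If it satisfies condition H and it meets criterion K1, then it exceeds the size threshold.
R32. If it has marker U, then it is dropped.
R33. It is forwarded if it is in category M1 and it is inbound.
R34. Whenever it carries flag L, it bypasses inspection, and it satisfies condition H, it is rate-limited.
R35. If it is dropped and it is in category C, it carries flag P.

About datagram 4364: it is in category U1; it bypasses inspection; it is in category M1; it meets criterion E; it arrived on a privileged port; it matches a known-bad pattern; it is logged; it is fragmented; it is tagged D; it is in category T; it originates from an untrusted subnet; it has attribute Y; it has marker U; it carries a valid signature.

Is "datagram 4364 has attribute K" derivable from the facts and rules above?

Forward chaining from the given facts derives: is outbound, satisfies condition X, satisfies condition H, is tagged C1, is in category G, is in category C, is dropped, carries flag P, is tagged Z1, is inspected, satisfies condition F, meets criterion B, is authenticated.
Rules concluding "it has attribute K": R14 needs "it exceeds the size threshold"; R22 needs "it has an encrypted payload" — none of these are established.

No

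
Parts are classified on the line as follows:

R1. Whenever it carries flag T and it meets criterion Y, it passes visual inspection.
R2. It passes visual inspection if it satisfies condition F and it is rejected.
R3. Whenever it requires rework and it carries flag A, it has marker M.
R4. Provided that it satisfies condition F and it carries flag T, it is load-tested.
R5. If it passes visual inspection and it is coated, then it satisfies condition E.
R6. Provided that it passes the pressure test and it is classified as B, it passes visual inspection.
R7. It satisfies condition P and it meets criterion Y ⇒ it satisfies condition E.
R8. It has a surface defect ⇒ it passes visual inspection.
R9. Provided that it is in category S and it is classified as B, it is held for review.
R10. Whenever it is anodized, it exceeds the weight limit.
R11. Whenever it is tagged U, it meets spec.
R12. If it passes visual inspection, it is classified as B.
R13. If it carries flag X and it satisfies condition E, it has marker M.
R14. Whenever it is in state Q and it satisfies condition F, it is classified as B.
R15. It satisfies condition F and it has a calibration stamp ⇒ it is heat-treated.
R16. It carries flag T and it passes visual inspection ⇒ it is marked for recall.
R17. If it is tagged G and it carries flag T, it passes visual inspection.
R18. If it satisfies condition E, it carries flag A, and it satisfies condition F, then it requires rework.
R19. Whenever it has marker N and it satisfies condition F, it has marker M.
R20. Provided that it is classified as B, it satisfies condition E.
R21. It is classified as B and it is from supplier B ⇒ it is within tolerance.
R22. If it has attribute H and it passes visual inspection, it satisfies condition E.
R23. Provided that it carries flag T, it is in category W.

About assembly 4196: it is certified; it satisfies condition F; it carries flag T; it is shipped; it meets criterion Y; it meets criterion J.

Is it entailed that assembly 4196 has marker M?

Forward chaining from the given facts derives: passes visual inspection, is load-tested, is classified as B, is marked for recall, satisfies condition E, is in category W.
Rules concluding "it has marker M": R3 needs "it requires rework"; R13 needs "it carries flag X"; R19 needs "it has marker N" — none of these are established.

No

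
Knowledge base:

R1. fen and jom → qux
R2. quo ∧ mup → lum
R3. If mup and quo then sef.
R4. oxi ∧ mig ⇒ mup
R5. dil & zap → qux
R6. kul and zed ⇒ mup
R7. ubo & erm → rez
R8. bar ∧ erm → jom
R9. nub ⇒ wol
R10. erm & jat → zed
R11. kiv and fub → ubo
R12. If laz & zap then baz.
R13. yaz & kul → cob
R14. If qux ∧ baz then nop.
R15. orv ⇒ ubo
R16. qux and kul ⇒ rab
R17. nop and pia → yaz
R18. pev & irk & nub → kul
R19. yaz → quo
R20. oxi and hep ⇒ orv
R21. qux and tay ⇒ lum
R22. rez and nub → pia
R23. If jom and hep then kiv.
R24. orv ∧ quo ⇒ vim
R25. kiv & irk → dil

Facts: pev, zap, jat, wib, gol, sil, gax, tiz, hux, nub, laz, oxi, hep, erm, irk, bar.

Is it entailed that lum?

jom  (by R8: bar, erm)
zed  (by R10: erm, jat)
baz  (by R12: laz, zap)
kul  (by R18: pev, irk, nub)
orv  (by R20: oxi, hep)
kiv  (by R23: jom, hep)
dil  (by R25: kiv, irk)
qux  (by R5: dil, zap)
mup  (by R6: kul, zed)
nop  (by R14: qux, baz)
ubo  (by R15: orv)
rez  (by R7: ubo, erm)
pia  (by R22: rez, nub)
yaz  (by R17: nop, pia)
quo  (by R19: yaz)
lum  (by R2: quo, mup)

Yes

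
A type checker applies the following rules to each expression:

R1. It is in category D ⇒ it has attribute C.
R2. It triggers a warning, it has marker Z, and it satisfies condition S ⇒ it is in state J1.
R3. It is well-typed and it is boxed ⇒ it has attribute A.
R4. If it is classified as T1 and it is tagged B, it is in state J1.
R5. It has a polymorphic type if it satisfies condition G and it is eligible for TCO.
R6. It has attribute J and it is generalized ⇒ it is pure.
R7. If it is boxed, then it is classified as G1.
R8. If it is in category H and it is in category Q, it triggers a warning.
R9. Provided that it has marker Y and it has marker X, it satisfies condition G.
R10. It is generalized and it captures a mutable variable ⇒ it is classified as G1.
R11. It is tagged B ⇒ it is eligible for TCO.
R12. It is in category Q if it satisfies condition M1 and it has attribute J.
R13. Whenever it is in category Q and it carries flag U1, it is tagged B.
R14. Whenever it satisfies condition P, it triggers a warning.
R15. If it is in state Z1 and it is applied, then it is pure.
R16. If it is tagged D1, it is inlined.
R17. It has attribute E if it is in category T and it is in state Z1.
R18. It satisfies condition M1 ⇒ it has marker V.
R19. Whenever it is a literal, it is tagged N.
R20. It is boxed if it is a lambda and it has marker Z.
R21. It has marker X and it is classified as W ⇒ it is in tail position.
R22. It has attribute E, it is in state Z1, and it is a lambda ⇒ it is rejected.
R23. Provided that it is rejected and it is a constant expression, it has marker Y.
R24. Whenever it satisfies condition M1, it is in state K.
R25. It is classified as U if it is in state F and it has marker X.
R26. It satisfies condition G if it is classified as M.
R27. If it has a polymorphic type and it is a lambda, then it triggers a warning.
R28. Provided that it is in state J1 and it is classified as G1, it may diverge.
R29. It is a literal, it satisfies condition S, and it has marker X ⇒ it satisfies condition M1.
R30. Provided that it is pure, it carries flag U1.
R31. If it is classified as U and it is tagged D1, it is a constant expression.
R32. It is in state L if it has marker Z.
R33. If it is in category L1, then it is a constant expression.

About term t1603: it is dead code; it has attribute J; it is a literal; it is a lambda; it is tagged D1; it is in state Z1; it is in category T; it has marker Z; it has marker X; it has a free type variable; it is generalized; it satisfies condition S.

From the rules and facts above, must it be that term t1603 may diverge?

Forward chaining from the given facts derives: is pure, is inlined, has attribute E, is tagged N, is boxed, is rejected, satisfies condition M1, carries flag U1, is in state L, is classified as G1, is in category Q, is tagged B, has marker V, is in state K, is eligible for TCO.
The only rule concluding "it may diverge" is R28, which needs "it is in state J1"; that is never established.

No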